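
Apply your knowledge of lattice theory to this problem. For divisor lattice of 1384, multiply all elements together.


Divisors of 1384: [1, 2, 4, 8, 173, 346, 692, 1384]
Product = n^(d(n)/2) = 1384^(8/2)
Product = 3668971687936


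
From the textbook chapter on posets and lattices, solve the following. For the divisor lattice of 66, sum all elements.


sigma(n) = sum of divisors.
Divisors of 66: [1, 2, 3, 6, 11, 22, 33, 66]
Sum = 144


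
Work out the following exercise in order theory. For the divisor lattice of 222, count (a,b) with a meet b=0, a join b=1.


Complement pair (a,b): a meet b = bottom, a join b = top.
Here: gcd(a,b)=1 and lcm(a,b)=222, i.e. a*b=222 with a,b coprime.
Pairs found: (1,222), (2,111), (3,74), (6,37), ... (4 more)
Total ordered pairs: 8


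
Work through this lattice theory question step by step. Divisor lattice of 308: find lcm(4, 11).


In a divisor lattice, join = lcm (least common multiple).
gcd(4,11) = 1
lcm(4,11) = 4*11/gcd = 44/1 = 44


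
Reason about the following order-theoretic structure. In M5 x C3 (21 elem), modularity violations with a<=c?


Modular law: if a <= c then a v (b ^ c) = (a v b) ^ c.
Check all triples (a,b,c) with a <= c among 21 elements.
This lattice is modular (diamonds M_m and their chain-products are modular).
Total violating triples: 0


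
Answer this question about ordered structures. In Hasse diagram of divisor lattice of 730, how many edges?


A cover relation a -< b holds when a < b with no c strictly between.
Cover relations:
  1 -< 2
  1 -< 5
  1 -< 73
  2 -< 10
  2 -< 146
  5 -< 10
  5 -< 365
  10 -< 730
  ...4 more
Total: 12


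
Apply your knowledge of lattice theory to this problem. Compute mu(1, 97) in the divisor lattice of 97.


In a divisor lattice, mu(a,b) = mu(b/a) where mu is the classical Mobius function.
b/a = 97/1 = 97
Prime factorization of 97: primes [97]
97 is squarefree with 1 prime factor(s), so mu(97) = (-1)^1 = -1


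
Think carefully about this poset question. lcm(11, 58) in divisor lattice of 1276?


Join=lcm.
gcd(11,58)=1
lcm=638


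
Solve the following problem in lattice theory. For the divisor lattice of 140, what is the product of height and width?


Height = length of longest chain minus 1; width = size of largest antichain.
A maximum chain: 1 | 7 | 35 | 70 | 140  (height 4).
A maximum antichain: {4, 10, 14, 35}  (width 4).
Product = 4 * 4 = 16


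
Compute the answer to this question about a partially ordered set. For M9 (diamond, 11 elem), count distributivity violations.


Distributive law: a ^ (b v c) = (a ^ b) v (a ^ c).
Check all 11^3 = 1331 ordered triples (a,b,c).
  e.g. a=a1, b=a2, c=a3: lhs=a1 != rhs=0
  e.g. a=a1, b=a2, c=a4: lhs=a1 != rhs=0
Total violating triples: 504


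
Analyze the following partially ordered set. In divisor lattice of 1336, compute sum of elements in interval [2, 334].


Interval [2,334] in divisors of 1336: [2, 334]
Sum = 336


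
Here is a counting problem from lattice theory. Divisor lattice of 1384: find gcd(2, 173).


In a divisor lattice, meet = gcd (greatest common divisor).
By Euclidean algorithm or factoring: gcd(2,173) = 1


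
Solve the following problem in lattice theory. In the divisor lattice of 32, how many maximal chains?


A maximal chain goes from the minimum element to a maximal element via cover relations.
Counting all min-to-max paths in the cover graph.
Total maximal chains: 1


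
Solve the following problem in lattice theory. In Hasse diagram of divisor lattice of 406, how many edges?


A cover relation a -< b holds when a < b with no c strictly between.
Cover relations:
  1 -< 2
  1 -< 7
  1 -< 29
  2 -< 14
  2 -< 58
  7 -< 14
  7 -< 203
  14 -< 406
  ...4 more
Total: 12


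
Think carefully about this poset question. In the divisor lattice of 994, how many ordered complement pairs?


Complement pair (a,b): a meet b = bottom, a join b = top.
Here: gcd(a,b)=1 and lcm(a,b)=994, i.e. a*b=994 with a,b coprime.
Pairs found: (1,994), (2,497), (7,142), (14,71), ... (4 more)
Total ordered pairs: 8


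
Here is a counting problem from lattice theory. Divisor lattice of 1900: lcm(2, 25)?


Join=lcm.
gcd(2,25)=1
lcm=50


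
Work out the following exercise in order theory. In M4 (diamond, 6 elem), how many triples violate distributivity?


Distributive law: a ^ (b v c) = (a ^ b) v (a ^ c).
Check all 6^3 = 216 ordered triples (a,b,c).
  e.g. a=a1, b=a2, c=a3: lhs=a1 != rhs=0
  e.g. a=a1, b=a2, c=a4: lhs=a1 != rhs=0
Total violating triples: 24


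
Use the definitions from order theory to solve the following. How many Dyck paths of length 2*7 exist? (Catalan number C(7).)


C(n) = C(2n, n) / (n+1).
C(14, 7) = 3432
C(7) = 3432 / 8 = 429


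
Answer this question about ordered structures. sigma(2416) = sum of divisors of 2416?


sigma(n) = sum of divisors.
Divisors of 2416: [1, 2, 4, 8, 16, 151, 302, 604, 1208, 2416]
Sum = 4712


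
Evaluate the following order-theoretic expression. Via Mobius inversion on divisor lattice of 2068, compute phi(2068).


phi(n) = n * prod_{p|n} (1 - 1/p).
Prime divisors of 2068: [2, 11, 47]
phi(2068) = 2068 * (1 - 1/2) * (1 - 1/11) * (1 - 1/47)
phi(2068) = 920


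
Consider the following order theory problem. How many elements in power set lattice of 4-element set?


Power set = 2^n.
2^4 = 16


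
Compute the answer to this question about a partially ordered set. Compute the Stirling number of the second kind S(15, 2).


S(n,k) = k*S(n-1,k) + S(n-1,k-1).
S(14,2) = 8191, S(14,1) = 1
S(15,2) = 2*8191 + 1 = 16382 + 1
S(15,2) = 16383


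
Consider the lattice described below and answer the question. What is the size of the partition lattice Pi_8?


B(n) = number of set partitions of an n-element set.
B(n) satisfies the recurrence: B(n+1) = sum_k C(n,k)*B(k).
B(8) = 4140


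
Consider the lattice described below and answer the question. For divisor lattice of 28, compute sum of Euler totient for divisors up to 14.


Divisors of 28 up to 14: [1, 2, 4, 7, 14]
phi values: [1, 1, 2, 6, 6]
Sum = 16


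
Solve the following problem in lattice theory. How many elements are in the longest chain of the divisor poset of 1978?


A chain is a totally ordered subset; we count the number of elements in a maximum chain.
Compute, for each element x, the size of the longest chain ending at x:
  1: 1
  2: 2
  23: 2
  43: 2
  46: 3
  86: 3
  ...
A maximum chain: 1 < 2 < 46 < 1978
Number of elements in the longest chain: 4


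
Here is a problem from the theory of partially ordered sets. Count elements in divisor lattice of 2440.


Divisors of 2440: [1, 2, 4, 5, 8, 10, 20, 40, 61, 122, 244, 305, 488, 610, 1220, 2440]
Count: 16


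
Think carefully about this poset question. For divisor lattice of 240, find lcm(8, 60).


In a divisor lattice, join = lcm (least common multiple).
Compute lcm iteratively: start with first element, then lcm(current, next).
Elements: [8, 60]
lcm(8,60) = 120
Final lcm = 120


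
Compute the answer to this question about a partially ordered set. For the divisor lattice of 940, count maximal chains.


A maximal chain goes from the minimum element to a maximal element via cover relations.
Counting all min-to-max paths in the cover graph.
Total maximal chains: 12


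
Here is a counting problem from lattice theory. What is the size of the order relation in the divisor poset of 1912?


The order relation is {(a,b) : a <= b}, reflexive so it includes (a,a).
Examples: (1,1), (1,1912), (1,2), (1,239), (1,4), ...
Total ordered pairs: 30


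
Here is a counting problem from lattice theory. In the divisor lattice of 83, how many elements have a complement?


An element a is complemented if some b has a meet b = bottom, a join b = top.
a is complemented iff gcd(a, n/a)=1, i.e. a is a unitary divisor of 83.
Complemented elements: 1, 83
Count: 2


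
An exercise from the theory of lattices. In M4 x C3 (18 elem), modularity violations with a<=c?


Modular law: if a <= c then a v (b ^ c) = (a v b) ^ c.
Check all triples (a,b,c) with a <= c among 18 elements.
This lattice is modular (diamonds M_m and their chain-products are modular).
Total violating triples: 0


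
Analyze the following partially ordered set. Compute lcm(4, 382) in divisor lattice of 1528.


In a divisor lattice, join = lcm (least common multiple).
gcd(4,382) = 2
lcm(4,382) = 4*382/gcd = 1528/2 = 764


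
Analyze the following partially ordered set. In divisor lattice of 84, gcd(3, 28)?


Meet=gcd.
gcd(3,28)=1


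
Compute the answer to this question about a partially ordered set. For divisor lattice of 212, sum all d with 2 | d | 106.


Interval [2,106] in divisors of 212: [2, 106]
Sum = 108


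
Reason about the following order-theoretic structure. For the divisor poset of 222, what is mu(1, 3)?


In a divisor lattice, mu(a,b) = mu(b/a) where mu is the classical Mobius function.
b/a = 3/1 = 3
Prime factorization of 3: primes [3]
3 is squarefree with 1 prime factor(s), so mu(3) = (-1)^1 = -1


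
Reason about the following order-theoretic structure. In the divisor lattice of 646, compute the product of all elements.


Divisors of 646: [1, 2, 17, 19, 34, 38, 323, 646]
Product = n^(d(n)/2) = 646^(8/2)
Product = 174152643856


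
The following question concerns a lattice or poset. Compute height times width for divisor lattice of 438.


Height = length of longest chain minus 1; width = size of largest antichain.
A maximum chain: 1 | 73 | 219 | 438  (height 3).
A maximum antichain: {2, 3, 73}  (width 3).
Product = 3 * 3 = 9


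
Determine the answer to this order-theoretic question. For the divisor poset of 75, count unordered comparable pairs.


A comparable pair {a,b} has a < b or b < a in the order.
Count unordered pairs where one element is strictly below the other.
Examples: {1,3}, {1,5}, {1,15}, {1,25}, ...
Total comparable pairs: 12


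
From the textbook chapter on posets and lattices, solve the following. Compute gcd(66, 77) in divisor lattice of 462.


In a divisor lattice, meet = gcd (greatest common divisor).
By Euclidean algorithm or factoring: gcd(66,77) = 11


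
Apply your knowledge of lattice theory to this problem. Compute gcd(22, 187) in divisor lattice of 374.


In a divisor lattice, meet = gcd (greatest common divisor).
By Euclidean algorithm or factoring: gcd(22,187) = 11


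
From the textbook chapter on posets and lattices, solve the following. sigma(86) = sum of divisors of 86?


sigma(n) = sum of divisors.
Divisors of 86: [1, 2, 43, 86]
Sum = 132


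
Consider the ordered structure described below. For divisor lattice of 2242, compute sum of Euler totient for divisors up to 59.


Divisors of 2242 up to 59: [1, 2, 19, 38, 59]
phi values: [1, 1, 18, 18, 58]
Sum = 96


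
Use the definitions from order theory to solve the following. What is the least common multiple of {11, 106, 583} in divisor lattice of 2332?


In a divisor lattice, join = lcm (least common multiple).
Compute lcm iteratively: start with first element, then lcm(current, next).
Elements: [11, 106, 583]
lcm(11,106) = 1166
lcm(1166,583) = 1166
Final lcm = 1166


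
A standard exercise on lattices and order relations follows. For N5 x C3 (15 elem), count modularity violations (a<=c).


Modular law: if a <= c then a v (b ^ c) = (a v b) ^ c.
Check all triples (a,b,c) with a <= c among 15 elements.
  e.g. a=(a,0), b=(c,0), c=(b,0): lhs=(a,0) != rhs=(b,0)
  e.g. a=(a,0), b=(c,1), c=(b,0): lhs=(a,0) != rhs=(b,0)
Total violating triples: 18


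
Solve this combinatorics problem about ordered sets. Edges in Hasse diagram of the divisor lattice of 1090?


A cover relation a -< b holds when a < b with no c strictly between.
Cover relations:
  1 -< 2
  1 -< 5
  1 -< 109
  2 -< 10
  2 -< 218
  5 -< 10
  5 -< 545
  10 -< 1090
  ...4 more
Total: 12


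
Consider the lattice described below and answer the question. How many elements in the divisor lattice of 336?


Divisors of 336: [1, 2, 3, 4, 6, 7, 8, 12, 14, 16, 21, 24, 28, 42, 48, 56, 84, 112, 168, 336]
Count: 20


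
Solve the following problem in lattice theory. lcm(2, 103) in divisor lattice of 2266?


Join=lcm.
gcd(2,103)=1
lcm=206


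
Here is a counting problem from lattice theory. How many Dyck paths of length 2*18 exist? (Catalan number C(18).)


C(n) = C(2n, n) / (n+1).
C(36, 18) = 9075135300
C(18) = 9075135300 / 19 = 477638700


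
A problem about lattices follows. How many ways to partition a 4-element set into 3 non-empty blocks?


S(n,k) = k*S(n-1,k) + S(n-1,k-1).
S(3,3) = 1, S(3,2) = 3
S(4,3) = 3*1 + 3 = 3 + 3
S(4,3) = 6


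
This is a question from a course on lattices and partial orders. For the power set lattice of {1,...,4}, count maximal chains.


A maximal chain goes from the minimum element to a maximal element via cover relations.
Counting all min-to-max paths in the cover graph.
Total maximal chains: 24


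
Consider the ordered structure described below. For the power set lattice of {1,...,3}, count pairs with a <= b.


The order relation is {(a,b) : a <= b}, reflexive so it includes (a,a).
Examples: ({},{}), ({},{1,2}), ({},{1,2,3}), ({},{1,3}), ({},{1}), ...
Total ordered pairs: 27


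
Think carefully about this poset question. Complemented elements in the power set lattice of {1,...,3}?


An element a is complemented if some b has a meet b = bottom, a join b = top.
every subset A has complement S\A, so all elements are complemented.
Complemented elements: {}, {1}, {2}, {3}, {1,2}, {1,3}, ... (2 more)
Count: 8


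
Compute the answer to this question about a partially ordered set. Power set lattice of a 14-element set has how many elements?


Power set = 2^n.
2^14 = 16384


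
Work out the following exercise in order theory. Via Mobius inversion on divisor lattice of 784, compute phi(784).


phi(n) = n * prod_{p|n} (1 - 1/p).
Prime divisors of 784: [2, 7]
phi(784) = 784 * (1 - 1/2) * (1 - 1/7)
phi(784) = 336


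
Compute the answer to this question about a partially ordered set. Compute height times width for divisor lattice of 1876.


Height = length of longest chain minus 1; width = size of largest antichain.
A maximum chain: 1 | 67 | 469 | 938 | 1876  (height 4).
A maximum antichain: {4, 14, 134, 469}  (width 4).
Product = 4 * 4 = 16


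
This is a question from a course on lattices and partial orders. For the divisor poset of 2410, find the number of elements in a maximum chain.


A chain is a totally ordered subset; we count the number of elements in a maximum chain.
Compute, for each element x, the size of the longest chain ending at x:
  1: 1
  2: 2
  5: 2
  241: 2
  10: 3
  482: 3
  ...
A maximum chain: 1 < 2 < 10 < 2410
Number of elements in the longest chain: 4


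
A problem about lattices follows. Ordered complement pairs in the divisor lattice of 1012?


Complement pair (a,b): a meet b = bottom, a join b = top.
Here: gcd(a,b)=1 and lcm(a,b)=1012, i.e. a*b=1012 with a,b coprime.
Pairs found: (1,1012), (4,253), (11,92), (23,44), ... (4 more)
Total ordered pairs: 8


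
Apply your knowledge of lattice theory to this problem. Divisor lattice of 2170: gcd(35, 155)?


Meet=gcd.
gcd(35,155)=5


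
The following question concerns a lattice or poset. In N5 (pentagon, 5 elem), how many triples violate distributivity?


Distributive law: a ^ (b v c) = (a ^ b) v (a ^ c).
Check all 5^3 = 125 ordered triples (a,b,c).
  e.g. a=b, b=a, c=c: lhs=b != rhs=a
  e.g. a=b, b=c, c=a: lhs=b != rhs=a
Total violating triples: 2


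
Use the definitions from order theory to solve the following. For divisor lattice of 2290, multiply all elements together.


Divisors of 2290: [1, 2, 5, 10, 229, 458, 1145, 2290]
Product = n^(d(n)/2) = 2290^(8/2)
Product = 27500584810000


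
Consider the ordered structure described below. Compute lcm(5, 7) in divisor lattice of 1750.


In a divisor lattice, join = lcm (least common multiple).
gcd(5,7) = 1
lcm(5,7) = 5*7/gcd = 35/1 = 35


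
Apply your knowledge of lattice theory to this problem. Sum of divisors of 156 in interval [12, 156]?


Interval [12,156] in divisors of 156: [12, 156]
Sum = 168


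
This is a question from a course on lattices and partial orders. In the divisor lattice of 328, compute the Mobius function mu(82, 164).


In a divisor lattice, mu(a,b) = mu(b/a) where mu is the classical Mobius function.
b/a = 164/82 = 2
Prime factorization of 2: primes [2]
2 is squarefree with 1 prime factor(s), so mu(2) = (-1)^1 = -1


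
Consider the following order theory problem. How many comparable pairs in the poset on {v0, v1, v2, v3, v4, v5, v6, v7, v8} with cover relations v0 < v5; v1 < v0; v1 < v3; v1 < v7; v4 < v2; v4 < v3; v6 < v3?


A comparable pair {a,b} has a < b or b < a in the order.
Count unordered pairs where one element is strictly below the other.
Examples: {v0,v1}, {v0,v5}, {v1,v3}, {v1,v5}, ...
Total comparable pairs: 8


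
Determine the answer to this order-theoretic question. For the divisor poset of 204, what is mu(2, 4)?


In a divisor lattice, mu(a,b) = mu(b/a) where mu is the classical Mobius function.
b/a = 4/2 = 2
Prime factorization of 2: primes [2]
2 is squarefree with 1 prime factor(s), so mu(2) = (-1)^1 = -1


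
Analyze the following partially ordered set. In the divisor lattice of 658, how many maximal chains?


A maximal chain goes from the minimum element to a maximal element via cover relations.
Counting all min-to-max paths in the cover graph.
Total maximal chains: 6


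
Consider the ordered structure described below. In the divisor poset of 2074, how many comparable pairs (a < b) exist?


A comparable pair {a,b} has a < b or b < a in the order.
Count unordered pairs where one element is strictly below the other.
Examples: {1,2}, {1,17}, {1,34}, {1,61}, ...
Total comparable pairs: 19


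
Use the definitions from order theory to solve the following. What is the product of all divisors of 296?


Divisors of 296: [1, 2, 4, 8, 37, 74, 148, 296]
Product = n^(d(n)/2) = 296^(8/2)
Product = 7676563456


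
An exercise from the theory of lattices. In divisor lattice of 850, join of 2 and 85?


In a divisor lattice, join = lcm (least common multiple).
gcd(2,85) = 1
lcm(2,85) = 2*85/gcd = 170/1 = 170


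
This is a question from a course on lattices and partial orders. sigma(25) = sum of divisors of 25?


sigma(n) = sum of divisors.
Divisors of 25: [1, 5, 25]
Sum = 31


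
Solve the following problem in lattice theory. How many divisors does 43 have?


Divisors of 43: [1, 43]
Count: 2


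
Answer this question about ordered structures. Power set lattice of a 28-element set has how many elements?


Power set = 2^n.
2^28 = 268435456


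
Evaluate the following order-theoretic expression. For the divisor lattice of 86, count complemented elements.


An element a is complemented if some b has a meet b = bottom, a join b = top.
a is complemented iff gcd(a, n/a)=1, i.e. a is a unitary divisor of 86.
Complemented elements: 1, 2, 43, 86
Count: 4


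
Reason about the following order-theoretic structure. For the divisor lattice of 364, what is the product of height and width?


Height = length of longest chain minus 1; width = size of largest antichain.
A maximum chain: 1 | 13 | 91 | 182 | 364  (height 4).
A maximum antichain: {4, 14, 26, 91}  (width 4).
Product = 4 * 4 = 16


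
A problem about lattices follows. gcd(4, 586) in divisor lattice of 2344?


Meet=gcd.
gcd(4,586)=2


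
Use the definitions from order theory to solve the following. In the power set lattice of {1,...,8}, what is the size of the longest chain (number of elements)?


A chain is a totally ordered subset; we count the number of elements in a maximum chain.
Compute, for each element x, the size of the longest chain ending at x:
  {}: 1
  {1}: 2
  {2}: 2
  {3}: 2
  {4}: 2
  {5}: 2
  ...
A maximum chain: {} < {1} < {1,2} < {1,2,3} < {1,2,3,4} < {1,2,3,4,5} < {1,2,3,4,5,6} < {1,2,3,4,5,6,7} < {1,2,3,4,5,6,7,8}
Number of elements in the longest chain: 9


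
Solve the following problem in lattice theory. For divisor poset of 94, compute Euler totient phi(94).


phi(n) = n * prod_{p|n} (1 - 1/p).
Prime divisors of 94: [2, 47]
phi(94) = 94 * (1 - 1/2) * (1 - 1/47)
phi(94) = 46


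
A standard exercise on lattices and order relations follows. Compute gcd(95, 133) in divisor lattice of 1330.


In a divisor lattice, meet = gcd (greatest common divisor).
By Euclidean algorithm or factoring: gcd(95,133) = 19


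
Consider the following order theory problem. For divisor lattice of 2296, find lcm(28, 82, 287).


In a divisor lattice, join = lcm (least common multiple).
Compute lcm iteratively: start with first element, then lcm(current, next).
Elements: [28, 82, 287]
lcm(28,82) = 1148
lcm(1148,287) = 1148
Final lcm = 1148


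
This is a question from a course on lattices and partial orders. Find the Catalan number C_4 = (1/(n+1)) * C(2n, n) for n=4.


C(n) = C(2n, n) / (n+1).
C(8, 4) = 70
C(4) = 70 / 5 = 14


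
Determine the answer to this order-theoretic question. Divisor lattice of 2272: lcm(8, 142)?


Join=lcm.
gcd(8,142)=2
lcm=568


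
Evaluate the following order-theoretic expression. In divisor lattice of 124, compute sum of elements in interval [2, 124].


Interval [2,124] in divisors of 124: [2, 4, 62, 124]
Sum = 192


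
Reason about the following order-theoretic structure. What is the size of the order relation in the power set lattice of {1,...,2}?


The order relation is {(a,b) : a <= b}, reflexive so it includes (a,a).
Examples: ({},{}), ({},{1,2}), ({},{1}), ({},{2}), ({1,2},{1,2}), ...
Total ordered pairs: 9


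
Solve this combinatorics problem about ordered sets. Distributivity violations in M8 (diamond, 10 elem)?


Distributive law: a ^ (b v c) = (a ^ b) v (a ^ c).
Check all 10^3 = 1000 ordered triples (a,b,c).
  e.g. a=a1, b=a2, c=a3: lhs=a1 != rhs=0
  e.g. a=a1, b=a2, c=a4: lhs=a1 != rhs=0
Total violating triples: 336


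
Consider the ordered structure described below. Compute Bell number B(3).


B(n) = number of set partitions of an n-element set.
B(n) satisfies the recurrence: B(n+1) = sum_k C(n,k)*B(k).
B(3) = 5


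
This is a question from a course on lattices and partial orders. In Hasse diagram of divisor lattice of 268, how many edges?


A cover relation a -< b holds when a < b with no c strictly between.
Cover relations:
  1 -< 2
  1 -< 67
  2 -< 4
  2 -< 134
  4 -< 268
  67 -< 134
  134 -< 268
Total: 7


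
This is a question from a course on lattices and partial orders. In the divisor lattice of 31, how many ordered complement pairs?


Complement pair (a,b): a meet b = bottom, a join b = top.
Here: gcd(a,b)=1 and lcm(a,b)=31, i.e. a*b=31 with a,b coprime.
Pairs found: (1,31), (31,1)
Total ordered pairs: 2


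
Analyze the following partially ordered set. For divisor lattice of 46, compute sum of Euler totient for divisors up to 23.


Divisors of 46 up to 23: [1, 2, 23]
phi values: [1, 1, 22]
Sum = 24


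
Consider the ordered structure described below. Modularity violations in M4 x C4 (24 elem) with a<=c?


Modular law: if a <= c then a v (b ^ c) = (a v b) ^ c.
Check all triples (a,b,c) with a <= c among 24 elements.
This lattice is modular (diamonds M_m and their chain-products are modular).
Total violating triples: 0


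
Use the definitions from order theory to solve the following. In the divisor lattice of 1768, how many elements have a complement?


An element a is complemented if some b has a meet b = bottom, a join b = top.
a is complemented iff gcd(a, n/a)=1, i.e. a is a unitary divisor of 1768.
Complemented elements: 1, 8, 13, 17, 104, 136, ... (2 more)
Count: 8


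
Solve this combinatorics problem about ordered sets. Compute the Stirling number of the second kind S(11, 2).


S(n,k) = k*S(n-1,k) + S(n-1,k-1).
S(10,2) = 511, S(10,1) = 1
S(11,2) = 2*511 + 1 = 1022 + 1
S(11,2) = 1023


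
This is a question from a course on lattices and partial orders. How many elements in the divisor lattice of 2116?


Divisors of 2116: [1, 2, 4, 23, 46, 92, 529, 1058, 2116]
Count: 9


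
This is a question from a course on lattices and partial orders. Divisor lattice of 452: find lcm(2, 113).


In a divisor lattice, join = lcm (least common multiple).
gcd(2,113) = 1
lcm(2,113) = 2*113/gcd = 226/1 = 226


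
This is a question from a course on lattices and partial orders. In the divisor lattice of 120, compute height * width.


Height = length of longest chain minus 1; width = size of largest antichain.
A maximum chain: 1 | 5 | 15 | 30 | 60 | 120  (height 5).
A maximum antichain: {4, 6, 10, 15}  (width 4).
Product = 5 * 4 = 20


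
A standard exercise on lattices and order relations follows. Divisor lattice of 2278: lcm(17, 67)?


Join=lcm.
gcd(17,67)=1
lcm=1139


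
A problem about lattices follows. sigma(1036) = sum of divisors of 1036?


sigma(n) = sum of divisors.
Divisors of 1036: [1, 2, 4, 7, 14, 28, 37, 74, 148, 259, 518, 1036]
Sum = 2128


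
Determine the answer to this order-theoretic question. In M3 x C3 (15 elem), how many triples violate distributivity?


Distributive law: a ^ (b v c) = (a ^ b) v (a ^ c).
Check all 15^3 = 3375 ordered triples (a,b,c).
  e.g. a=(a1,0), b=(a2,0), c=(a3,0): lhs=(a1,0) != rhs=(0,0)
  e.g. a=(a1,0), b=(a2,0), c=(a3,1): lhs=(a1,0) != rhs=(0,0)
Total violating triples: 162


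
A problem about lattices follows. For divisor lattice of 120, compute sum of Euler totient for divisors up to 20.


Divisors of 120 up to 20: [1, 2, 3, 4, 5, 6, 8, 10, 12, 15, 20]
phi values: [1, 1, 2, 2, 4, 2, 4, 4, 4, 8, 8]
Sum = 40


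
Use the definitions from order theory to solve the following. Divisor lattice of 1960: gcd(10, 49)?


Meet=gcd.
gcd(10,49)=1


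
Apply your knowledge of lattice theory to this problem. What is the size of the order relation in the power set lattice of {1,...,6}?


The order relation is {(a,b) : a <= b}, reflexive so it includes (a,a).
Examples: ({},{}), ({},{1,2}), ({},{1,2,3}), ({},{1,2,3,4}), ({},{1,2,3,4,5}), ...
Total ordered pairs: 729


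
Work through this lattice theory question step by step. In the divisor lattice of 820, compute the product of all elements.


Divisors of 820: [1, 2, 4, 5, 10, 20, 41, 82, 164, 205, 410, 820]
Product = n^(d(n)/2) = 820^(12/2)
Product = 304006671424000000


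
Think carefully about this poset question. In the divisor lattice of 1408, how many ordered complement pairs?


Complement pair (a,b): a meet b = bottom, a join b = top.
Here: gcd(a,b)=1 and lcm(a,b)=1408, i.e. a*b=1408 with a,b coprime.
Pairs found: (1,1408), (11,128), (128,11), (1408,1)
Total ordered pairs: 4


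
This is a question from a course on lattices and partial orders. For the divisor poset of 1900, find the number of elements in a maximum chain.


A chain is a totally ordered subset; we count the number of elements in a maximum chain.
Compute, for each element x, the size of the longest chain ending at x:
  1: 1
  2: 2
  5: 2
  19: 2
  4: 3
  25: 3
  ...
A maximum chain: 1 < 2 < 4 < 20 < 100 < 1900
Number of elements in the longest chain: 6


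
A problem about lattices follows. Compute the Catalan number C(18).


C(n) = C(2n, n) / (n+1).
C(36, 18) = 9075135300
C(18) = 9075135300 / 19 = 477638700


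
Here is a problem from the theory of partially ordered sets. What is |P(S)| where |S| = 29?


Power set = 2^n.
2^29 = 536870912


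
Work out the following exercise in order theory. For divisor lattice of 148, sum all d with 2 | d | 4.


Interval [2,4] in divisors of 148: [2, 4]
Sum = 6


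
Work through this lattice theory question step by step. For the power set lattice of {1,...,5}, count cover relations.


A cover relation a -< b holds when a < b with no c strictly between.
Cover relations:
  {} -< {1}
  {} -< {2}
  {} -< {3}
  {} -< {4}
  {} -< {5}
  {1} -< {1,2}
  {1} -< {1,3}
  {1} -< {1,4}
  ...72 more
Total: 80


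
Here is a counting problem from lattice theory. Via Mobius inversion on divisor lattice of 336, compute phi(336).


phi(n) = n * prod_{p|n} (1 - 1/p).
Prime divisors of 336: [2, 3, 7]
phi(336) = 336 * (1 - 1/2) * (1 - 1/3) * (1 - 1/7)
phi(336) = 96


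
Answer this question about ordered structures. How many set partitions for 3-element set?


B(n) = number of set partitions of an n-element set.
B(n) satisfies the recurrence: B(n+1) = sum_k C(n,k)*B(k).
B(3) = 5


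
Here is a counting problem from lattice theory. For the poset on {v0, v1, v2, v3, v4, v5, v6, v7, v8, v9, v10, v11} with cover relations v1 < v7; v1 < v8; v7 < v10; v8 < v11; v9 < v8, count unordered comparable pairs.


A comparable pair {a,b} has a < b or b < a in the order.
Count unordered pairs where one element is strictly below the other.
Examples: {v1,v7}, {v1,v8}, {v1,v10}, {v1,v11}, ...
Total comparable pairs: 8


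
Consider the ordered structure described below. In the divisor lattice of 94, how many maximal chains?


A maximal chain goes from the minimum element to a maximal element via cover relations.
Counting all min-to-max paths in the cover graph.
Total maximal chains: 2


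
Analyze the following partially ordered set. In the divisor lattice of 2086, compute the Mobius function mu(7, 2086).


In a divisor lattice, mu(a,b) = mu(b/a) where mu is the classical Mobius function.
b/a = 2086/7 = 298
Prime factorization of 298: primes [2, 149]
298 is squarefree with 2 prime factor(s), so mu(298) = (-1)^2 = 1


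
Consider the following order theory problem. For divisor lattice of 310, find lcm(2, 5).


In a divisor lattice, join = lcm (least common multiple).
Compute lcm iteratively: start with first element, then lcm(current, next).
Elements: [2, 5]
lcm(2,5) = 10
Final lcm = 10


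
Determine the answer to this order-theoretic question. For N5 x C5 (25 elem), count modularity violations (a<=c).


Modular law: if a <= c then a v (b ^ c) = (a v b) ^ c.
Check all triples (a,b,c) with a <= c among 25 elements.
  e.g. a=(a,0), b=(c,0), c=(b,0): lhs=(a,0) != rhs=(b,0)
  e.g. a=(a,0), b=(c,1), c=(b,0): lhs=(a,0) != rhs=(b,0)
Total violating triples: 75


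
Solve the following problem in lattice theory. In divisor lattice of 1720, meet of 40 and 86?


In a divisor lattice, meet = gcd (greatest common divisor).
By Euclidean algorithm or factoring: gcd(40,86) = 2


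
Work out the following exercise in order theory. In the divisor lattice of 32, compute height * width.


Height = length of longest chain minus 1; width = size of largest antichain.
A maximum chain: 1 | 2 | 4 | 8 | 16 | 32  (height 5).
A maximum antichain: {1}  (width 1).
Product = 5 * 1 = 5


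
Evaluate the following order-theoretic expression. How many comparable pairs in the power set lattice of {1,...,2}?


A comparable pair {a,b} has a < b or b < a in the order.
Count unordered pairs where one element is strictly below the other.
Examples: {{},{1}}, {{},{2}}, {{},{1,2}}, {{1},{1,2}}, ...
Total comparable pairs: 5


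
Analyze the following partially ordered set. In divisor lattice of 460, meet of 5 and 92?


In a divisor lattice, meet = gcd (greatest common divisor).
By Euclidean algorithm or factoring: gcd(5,92) = 1


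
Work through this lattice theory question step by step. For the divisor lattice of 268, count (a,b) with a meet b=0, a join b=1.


Complement pair (a,b): a meet b = bottom, a join b = top.
Here: gcd(a,b)=1 and lcm(a,b)=268, i.e. a*b=268 with a,b coprime.
Pairs found: (1,268), (4,67), (67,4), (268,1)
Total ordered pairs: 4


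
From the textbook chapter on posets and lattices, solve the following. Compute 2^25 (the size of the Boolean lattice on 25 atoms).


Power set = 2^n.
2^25 = 33554432


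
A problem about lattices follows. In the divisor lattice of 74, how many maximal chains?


A maximal chain goes from the minimum element to a maximal element via cover relations.
Counting all min-to-max paths in the cover graph.
Total maximal chains: 2


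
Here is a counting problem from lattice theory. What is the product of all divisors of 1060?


Divisors of 1060: [1, 2, 4, 5, 10, 20, 53, 106, 212, 265, 530, 1060]
Product = n^(d(n)/2) = 1060^(12/2)
Product = 1418519112256000000


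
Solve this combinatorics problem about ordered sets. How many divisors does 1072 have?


Divisors of 1072: [1, 2, 4, 8, 16, 67, 134, 268, 536, 1072]
Count: 10


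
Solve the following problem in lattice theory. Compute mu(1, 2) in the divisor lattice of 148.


In a divisor lattice, mu(a,b) = mu(b/a) where mu is the classical Mobius function.
b/a = 2/1 = 2
Prime factorization of 2: primes [2]
2 is squarefree with 1 prime factor(s), so mu(2) = (-1)^1 = -1


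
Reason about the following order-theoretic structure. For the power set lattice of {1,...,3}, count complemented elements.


An element a is complemented if some b has a meet b = bottom, a join b = top.
every subset A has complement S\A, so all elements are complemented.
Complemented elements: {}, {1}, {2}, {3}, {1,2}, {1,3}, ... (2 more)
Count: 8


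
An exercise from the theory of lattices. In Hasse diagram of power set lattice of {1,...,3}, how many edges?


A cover relation a -< b holds when a < b with no c strictly between.
Cover relations:
  {} -< {1}
  {} -< {2}
  {} -< {3}
  {1} -< {1,2}
  {1} -< {1,3}
  {2} -< {1,2}
  {2} -< {2,3}
  {3} -< {1,3}
  ...4 more
Total: 12


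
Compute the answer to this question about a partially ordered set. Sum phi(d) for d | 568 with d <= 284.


Divisors of 568 up to 284: [1, 2, 4, 8, 71, 142, 284]
phi values: [1, 1, 2, 4, 70, 70, 140]
Sum = 288


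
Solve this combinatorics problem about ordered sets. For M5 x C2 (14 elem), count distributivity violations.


Distributive law: a ^ (b v c) = (a ^ b) v (a ^ c).
Check all 14^3 = 2744 ordered triples (a,b,c).
  e.g. a=(a1,0), b=(a2,0), c=(a3,0): lhs=(a1,0) != rhs=(0,0)
  e.g. a=(a1,0), b=(a2,0), c=(a3,1): lhs=(a1,0) != rhs=(0,0)
Total violating triples: 480


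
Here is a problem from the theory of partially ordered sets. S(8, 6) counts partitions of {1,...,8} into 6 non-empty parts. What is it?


S(n,k) = k*S(n-1,k) + S(n-1,k-1).
S(7,6) = 21, S(7,5) = 140
S(8,6) = 6*21 + 140 = 126 + 140
S(8,6) = 266


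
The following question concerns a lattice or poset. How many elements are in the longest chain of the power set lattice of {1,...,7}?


A chain is a totally ordered subset; we count the number of elements in a maximum chain.
Compute, for each element x, the size of the longest chain ending at x:
  {}: 1
  {1}: 2
  {2}: 2
  {3}: 2
  {4}: 2
  {5}: 2
  ...
A maximum chain: {} < {1} < {1,2} < {1,2,3} < {1,2,3,4} < {1,2,3,4,5} < {1,2,3,4,5,6} < {1,2,3,4,5,6,7}
Number of elements in the longest chain: 8


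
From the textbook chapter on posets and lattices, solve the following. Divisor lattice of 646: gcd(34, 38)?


Meet=gcd.
gcd(34,38)=2


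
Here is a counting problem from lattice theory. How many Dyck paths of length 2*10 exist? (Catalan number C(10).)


C(n) = C(2n, n) / (n+1).
C(20, 10) = 184756
C(10) = 184756 / 11 = 16796


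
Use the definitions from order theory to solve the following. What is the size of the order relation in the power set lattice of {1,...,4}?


The order relation is {(a,b) : a <= b}, reflexive so it includes (a,a).
Examples: ({},{}), ({},{1,2}), ({},{1,2,3}), ({},{1,2,3,4}), ({},{1,2,4}), ...
Total ordered pairs: 81


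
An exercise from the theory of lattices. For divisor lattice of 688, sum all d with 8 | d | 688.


Interval [8,688] in divisors of 688: [8, 16, 344, 688]
Sum = 1056


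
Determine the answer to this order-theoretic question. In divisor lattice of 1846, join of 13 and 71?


In a divisor lattice, join = lcm (least common multiple).
gcd(13,71) = 1
lcm(13,71) = 13*71/gcd = 923/1 = 923


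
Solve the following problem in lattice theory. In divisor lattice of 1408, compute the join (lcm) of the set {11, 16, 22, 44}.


In a divisor lattice, join = lcm (least common multiple).
Compute lcm iteratively: start with first element, then lcm(current, next).
Elements: [11, 16, 22, 44]
lcm(11,16) = 176
lcm(176,22) = 176
lcm(176,44) = 176
Final lcm = 176


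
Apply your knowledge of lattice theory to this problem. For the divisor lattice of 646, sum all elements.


sigma(n) = sum of divisors.
Divisors of 646: [1, 2, 17, 19, 34, 38, 323, 646]
Sum = 1080


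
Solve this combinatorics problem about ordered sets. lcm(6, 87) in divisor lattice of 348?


Join=lcm.
gcd(6,87)=3
lcm=174


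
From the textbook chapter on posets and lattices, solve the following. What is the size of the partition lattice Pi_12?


B(n) = number of set partitions of an n-element set.
B(n) satisfies the recurrence: B(n+1) = sum_k C(n,k)*B(k).
B(12) = 4213597


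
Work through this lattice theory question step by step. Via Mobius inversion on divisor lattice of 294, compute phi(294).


phi(n) = n * prod_{p|n} (1 - 1/p).
Prime divisors of 294: [2, 3, 7]
phi(294) = 294 * (1 - 1/2) * (1 - 1/3) * (1 - 1/7)
phi(294) = 84


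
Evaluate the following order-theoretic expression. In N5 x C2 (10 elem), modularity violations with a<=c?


Modular law: if a <= c then a v (b ^ c) = (a v b) ^ c.
Check all triples (a,b,c) with a <= c among 10 elements.
  e.g. a=(a,0), b=(c,0), c=(b,0): lhs=(a,0) != rhs=(b,0)
  e.g. a=(a,0), b=(c,1), c=(b,0): lhs=(a,0) != rhs=(b,0)
Total violating triples: 6


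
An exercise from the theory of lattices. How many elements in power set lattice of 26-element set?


Power set = 2^n.
2^26 = 67108864


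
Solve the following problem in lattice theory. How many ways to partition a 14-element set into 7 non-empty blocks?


S(n,k) = k*S(n-1,k) + S(n-1,k-1).
S(13,7) = 5715424, S(13,6) = 9321312
S(14,7) = 7*5715424 + 9321312 = 40007968 + 9321312
S(14,7) = 49329280


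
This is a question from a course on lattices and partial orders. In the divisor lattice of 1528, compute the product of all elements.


Divisors of 1528: [1, 2, 4, 8, 191, 382, 764, 1528]
Product = n^(d(n)/2) = 1528^(8/2)
Product = 5451216326656


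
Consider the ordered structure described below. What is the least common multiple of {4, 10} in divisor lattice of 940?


In a divisor lattice, join = lcm (least common multiple).
Compute lcm iteratively: start with first element, then lcm(current, next).
Elements: [4, 10]
lcm(4,10) = 20
Final lcm = 20


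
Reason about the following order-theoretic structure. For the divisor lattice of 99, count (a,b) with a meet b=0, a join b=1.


Complement pair (a,b): a meet b = bottom, a join b = top.
Here: gcd(a,b)=1 and lcm(a,b)=99, i.e. a*b=99 with a,b coprime.
Pairs found: (1,99), (9,11), (11,9), (99,1)
Total ordered pairs: 4


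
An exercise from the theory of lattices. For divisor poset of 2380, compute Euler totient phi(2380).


phi(n) = n * prod_{p|n} (1 - 1/p).
Prime divisors of 2380: [2, 5, 7, 17]
phi(2380) = 2380 * (1 - 1/2) * (1 - 1/5) * (1 - 1/7) * (1 - 1/17)
phi(2380) = 768


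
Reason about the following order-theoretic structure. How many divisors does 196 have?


Divisors of 196: [1, 2, 4, 7, 14, 28, 49, 98, 196]
Count: 9


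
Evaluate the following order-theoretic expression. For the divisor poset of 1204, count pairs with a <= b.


The order relation is {(a,b) : a <= b}, reflexive so it includes (a,a).
Examples: (1,1), (1,1204), (1,14), (1,172), (1,2), ...
Total ordered pairs: 54


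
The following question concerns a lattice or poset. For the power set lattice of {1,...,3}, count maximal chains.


A maximal chain goes from the minimum element to a maximal element via cover relations.
Counting all min-to-max paths in the cover graph.
Total maximal chains: 6
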